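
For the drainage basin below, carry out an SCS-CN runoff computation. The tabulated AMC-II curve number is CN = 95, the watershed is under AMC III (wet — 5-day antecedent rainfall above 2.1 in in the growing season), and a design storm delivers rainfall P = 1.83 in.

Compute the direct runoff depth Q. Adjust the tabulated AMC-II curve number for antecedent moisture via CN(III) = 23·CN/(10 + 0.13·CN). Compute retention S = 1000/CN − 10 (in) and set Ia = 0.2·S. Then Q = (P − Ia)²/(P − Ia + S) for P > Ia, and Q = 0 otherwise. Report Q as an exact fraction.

Q = 6079476841/3844332700 in ≈ 1.581 in

CN(III) from CN(II)=95: (23·95)/(10 + 0.13·95) = 43700/447 ≈ 97.763
S = 1000/(43700/447) − 10 = 100/437 in ≈ 0.229 in
Initial abstraction Ia = S/5 = (100/437)/5 = 20/437 ≈ 0.046 in
P − Ia = 1.830 − 0.046 = 77971/43700 ≈ 1.784 in (> 0, runoff occurs)
Q = (77971/43700)²/((77971/43700) + 100/437) = (6079476841/1909690000)/(87971/43700) = 6079476841/3844332700 in ≈ 1.581 in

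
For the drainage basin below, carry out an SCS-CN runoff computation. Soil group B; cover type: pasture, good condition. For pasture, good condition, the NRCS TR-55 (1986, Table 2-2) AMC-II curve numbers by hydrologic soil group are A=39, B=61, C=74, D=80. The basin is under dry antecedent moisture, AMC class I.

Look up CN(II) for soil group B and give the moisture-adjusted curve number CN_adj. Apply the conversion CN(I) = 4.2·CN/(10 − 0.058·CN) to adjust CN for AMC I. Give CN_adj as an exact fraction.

NRCS table: pasture, good condition, soil group B → CN(II) = 61
Adjust CN=61 to AMC I: 4.2·61/(10 − 0.058·61) → (1281/5) ÷ (3231/500) = 42700/1077 ≈ 39.647

CN_adj = 42700/1077 ≈ 39.647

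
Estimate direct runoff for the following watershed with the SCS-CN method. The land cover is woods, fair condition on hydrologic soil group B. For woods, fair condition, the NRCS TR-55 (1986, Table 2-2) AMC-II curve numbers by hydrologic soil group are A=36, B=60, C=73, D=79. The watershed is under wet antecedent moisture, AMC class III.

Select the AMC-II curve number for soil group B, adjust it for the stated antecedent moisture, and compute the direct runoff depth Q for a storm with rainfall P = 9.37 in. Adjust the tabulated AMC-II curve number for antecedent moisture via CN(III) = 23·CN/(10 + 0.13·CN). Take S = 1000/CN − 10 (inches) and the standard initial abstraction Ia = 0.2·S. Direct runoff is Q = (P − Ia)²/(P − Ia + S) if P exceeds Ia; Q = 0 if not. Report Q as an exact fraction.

Q = 3678786409/556505700 in ≈ 6.611 in

NRCS table: woods, fair condition, soil group B → CN(II) = 60
Wet (AMC III): CN(III) = 23·60/(10 + 0.13·60) = 1380/(89/5) = 6900/89 ≈ 77.528
S = 1000/(6900/89) − 10 = 200/69 in ≈ 2.899 in
Ia = 0.2·(200/69) = 40/69 in ≈ 0.580 in
Since P=9.370 > Ia=0.580: effective rainfall P−Ia = 60653/6900 in
Q = (60653/6900)²/((60653/6900) + 200/69) = (3678786409/47610000)/(80653/6900) = 3678786409/556505700 in ≈ 6.611 in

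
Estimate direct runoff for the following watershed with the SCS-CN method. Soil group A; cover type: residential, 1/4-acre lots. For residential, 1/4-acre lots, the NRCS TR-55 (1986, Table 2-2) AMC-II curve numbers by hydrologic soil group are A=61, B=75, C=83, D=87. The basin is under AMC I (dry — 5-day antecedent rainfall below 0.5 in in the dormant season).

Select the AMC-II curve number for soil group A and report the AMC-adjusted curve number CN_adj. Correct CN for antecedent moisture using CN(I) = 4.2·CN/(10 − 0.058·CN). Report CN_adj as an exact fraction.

NRCS table: residential, 1/4-acre lots, soil group A → CN(II) = 61
Adjust CN=61 to AMC I: 4.2·61/(10 − 0.058·61) → (1281/5) ÷ (3231/500) = 42700/1077 ≈ 39.647

CN_adj = 42700/1077 ≈ 39.647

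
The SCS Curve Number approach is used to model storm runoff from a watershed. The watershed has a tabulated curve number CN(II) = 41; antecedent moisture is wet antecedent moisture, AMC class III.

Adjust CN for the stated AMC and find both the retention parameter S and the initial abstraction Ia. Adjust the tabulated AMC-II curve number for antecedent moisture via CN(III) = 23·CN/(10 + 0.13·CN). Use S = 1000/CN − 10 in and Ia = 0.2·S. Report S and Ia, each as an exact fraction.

Adjust CN=41 to AMC III: 23·41/(10 + 0.13·41) → 943 ÷ (1533/100) = 94300/1533 ≈ 61.513
Retention S: 1000/CN − 10 with CN=61.513 → S = 5900/943 ≈ 6.257 in
Ia = 0.2S: 0.2·6.257 = 1.251 in (exactly 1180/943)

S = 5900/943 in ≈ 6.257 in; Ia = 1180/943 in ≈ 1.251 in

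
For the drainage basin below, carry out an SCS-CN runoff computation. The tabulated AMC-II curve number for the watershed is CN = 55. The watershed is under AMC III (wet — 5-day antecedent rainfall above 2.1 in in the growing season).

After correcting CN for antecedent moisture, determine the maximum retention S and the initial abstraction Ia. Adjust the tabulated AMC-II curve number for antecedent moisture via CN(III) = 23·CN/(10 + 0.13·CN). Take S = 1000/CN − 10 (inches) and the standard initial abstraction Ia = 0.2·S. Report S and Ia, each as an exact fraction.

S = 900/253 in ≈ 3.557 in; Ia = 180/253 in ≈ 0.711 in

Wet (AMC III): CN(III) = 23·55/(10 + 0.13·55) = 1265/(343/20) = 25300/343 ≈ 73.761
Retention S: 1000/CN − 10 with CN=73.761 → S = 900/253 ≈ 3.557 in
Ia = 0.2·(900/253) = 180/253 in ≈ 0.711 in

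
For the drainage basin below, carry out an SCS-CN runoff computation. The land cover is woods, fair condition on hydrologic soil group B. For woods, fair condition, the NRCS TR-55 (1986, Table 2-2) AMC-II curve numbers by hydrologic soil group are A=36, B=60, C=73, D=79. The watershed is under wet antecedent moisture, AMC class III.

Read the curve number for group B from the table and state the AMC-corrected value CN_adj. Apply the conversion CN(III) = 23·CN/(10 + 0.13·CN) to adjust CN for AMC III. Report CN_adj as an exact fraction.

NRCS table: woods, fair condition, soil group B → CN(II) = 60
CN(III) from CN(II)=60: (23·60)/(10 + 0.13·60) = 6900/89 ≈ 77.528

CN_adj = 6900/89 ≈ 77.528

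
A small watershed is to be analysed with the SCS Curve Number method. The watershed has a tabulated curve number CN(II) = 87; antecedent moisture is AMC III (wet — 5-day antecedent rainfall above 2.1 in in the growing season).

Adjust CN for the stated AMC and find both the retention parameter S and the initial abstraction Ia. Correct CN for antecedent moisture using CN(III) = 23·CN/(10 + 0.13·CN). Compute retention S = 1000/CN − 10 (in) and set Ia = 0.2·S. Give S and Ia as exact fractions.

S = 1300/2001 in ≈ 0.650 in; Ia = 260/2001 in ≈ 0.130 in

Adjust CN=87 to AMC III: 23·87/(10 + 0.13·87) → 2001 ÷ (2131/100) = 200100/2131 ≈ 93.900
Retention S: 1000/CN − 10 with CN=93.900 → S = 1300/2001 ≈ 0.650 in
Initial abstraction Ia = S/5 = (1300/2001)/5 = 260/2001 ≈ 0.130 in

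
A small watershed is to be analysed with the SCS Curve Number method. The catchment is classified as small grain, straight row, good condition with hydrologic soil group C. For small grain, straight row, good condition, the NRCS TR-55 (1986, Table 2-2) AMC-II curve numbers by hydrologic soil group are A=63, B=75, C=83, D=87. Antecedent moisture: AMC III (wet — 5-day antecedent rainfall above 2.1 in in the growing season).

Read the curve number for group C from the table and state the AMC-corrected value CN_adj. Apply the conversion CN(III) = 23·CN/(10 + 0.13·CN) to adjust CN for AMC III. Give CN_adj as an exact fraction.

NRCS table: small grain, straight row, good condition, soil group C → CN(II) = 83
CN(III) from CN(II)=83: (23·83)/(10 + 0.13·83) = 190900/2079 ≈ 91.823

CN_adj = 190900/2079 ≈ 91.823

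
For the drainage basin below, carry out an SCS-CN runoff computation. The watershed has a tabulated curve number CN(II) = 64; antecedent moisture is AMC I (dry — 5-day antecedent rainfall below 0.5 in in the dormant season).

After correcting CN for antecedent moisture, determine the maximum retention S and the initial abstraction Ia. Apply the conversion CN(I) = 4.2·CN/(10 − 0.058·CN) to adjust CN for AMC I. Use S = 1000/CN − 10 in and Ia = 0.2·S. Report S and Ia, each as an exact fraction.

S = 375/28 in ≈ 13.393 in; Ia = 75/28 in ≈ 2.679 in

Dry (AMC I): CN(I) = 4.2·64/(10 − 0.058·64) = (1344/5)/(786/125) = 5600/131 ≈ 42.748
Retention S: 1000/CN − 10 with CN=42.748 → S = 375/28 ≈ 13.393 in
Ia = 0.2·(375/28) = 75/28 in ≈ 2.679 in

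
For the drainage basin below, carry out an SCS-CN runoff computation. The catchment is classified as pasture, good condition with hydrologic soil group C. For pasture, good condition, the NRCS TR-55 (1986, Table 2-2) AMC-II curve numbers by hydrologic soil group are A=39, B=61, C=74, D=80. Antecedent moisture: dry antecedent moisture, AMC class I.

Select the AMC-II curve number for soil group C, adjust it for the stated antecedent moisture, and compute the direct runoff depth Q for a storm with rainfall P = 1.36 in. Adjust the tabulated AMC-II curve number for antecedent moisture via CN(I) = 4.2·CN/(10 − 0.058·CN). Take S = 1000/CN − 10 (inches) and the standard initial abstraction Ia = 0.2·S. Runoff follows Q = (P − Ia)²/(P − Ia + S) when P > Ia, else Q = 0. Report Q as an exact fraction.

NRCS table: pasture, good condition, soil group C → CN(II) = 74
Adjust CN=74 to AMC I: 4.2·74/(10 − 0.058·74) → (1554/5) ÷ (1427/250) = 77700/1427 ≈ 54.450
Max retention: S = 1000/(77700/1427) − 10 = 6500/777 in (≈ 8.366 in)
Initial abstraction Ia = S/5 = (6500/777)/5 = 1300/777 ≈ 1.673 in
P = 1.360 ≤ Ia = 1.673 in: entire storm abstracted, Q = 0.

Q = 0 in ≈ 0.000 in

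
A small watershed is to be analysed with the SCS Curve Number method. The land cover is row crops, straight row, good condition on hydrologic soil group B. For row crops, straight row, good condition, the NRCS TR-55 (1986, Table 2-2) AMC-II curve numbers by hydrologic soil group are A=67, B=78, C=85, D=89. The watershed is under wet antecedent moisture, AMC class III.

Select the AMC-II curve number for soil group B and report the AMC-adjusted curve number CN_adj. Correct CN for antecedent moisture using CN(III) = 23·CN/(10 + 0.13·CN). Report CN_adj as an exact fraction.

NRCS table: row crops, straight row, good condition, soil group B → CN(II) = 78
Adjust CN=78 to AMC III: 23·78/(10 + 0.13·78) → 1794 ÷ (1007/50) = 89700/1007 ≈ 89.076

CN_adj = 89700/1007 ≈ 89.076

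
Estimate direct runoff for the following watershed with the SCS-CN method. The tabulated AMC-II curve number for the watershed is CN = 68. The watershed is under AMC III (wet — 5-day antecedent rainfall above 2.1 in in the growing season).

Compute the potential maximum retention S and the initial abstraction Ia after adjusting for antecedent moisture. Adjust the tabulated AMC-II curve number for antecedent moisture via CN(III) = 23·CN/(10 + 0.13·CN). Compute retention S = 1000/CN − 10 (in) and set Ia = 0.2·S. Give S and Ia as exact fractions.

Adjust CN=68 to AMC III: 23·68/(10 + 0.13·68) → 1564 ÷ (471/25) = 39100/471 ≈ 83.015
Max retention: S = 1000/(39100/471) − 10 = 800/391 in (≈ 2.046 in)
Ia = 0.2S: 0.2·2.046 = 0.409 in (exactly 160/391)

S = 800/391 in ≈ 2.046 in; Ia = 160/391 in ≈ 0.409 in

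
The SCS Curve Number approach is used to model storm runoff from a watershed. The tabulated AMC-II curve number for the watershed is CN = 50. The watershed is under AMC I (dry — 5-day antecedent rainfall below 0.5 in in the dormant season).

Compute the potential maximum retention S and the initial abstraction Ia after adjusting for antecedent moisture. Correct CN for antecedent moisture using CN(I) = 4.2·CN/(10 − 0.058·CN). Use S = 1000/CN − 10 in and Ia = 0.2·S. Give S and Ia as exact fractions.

Dry (AMC I): CN(I) = 4.2·50/(10 − 0.058·50) = 210/(71/10) = 2100/71 ≈ 29.577
S = 1000/(2100/71) − 10 = 500/21 in ≈ 23.810 in
Ia = 0.2·(500/21) = 100/21 in ≈ 4.762 in

S = 500/21 in ≈ 23.810 in; Ia = 100/21 in ≈ 4.762 in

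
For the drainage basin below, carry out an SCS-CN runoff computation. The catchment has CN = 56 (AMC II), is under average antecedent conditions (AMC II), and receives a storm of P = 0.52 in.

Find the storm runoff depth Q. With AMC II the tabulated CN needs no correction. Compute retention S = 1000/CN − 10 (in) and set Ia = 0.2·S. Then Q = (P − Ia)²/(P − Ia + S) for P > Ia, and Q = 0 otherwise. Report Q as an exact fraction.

Q = 0 in ≈ 0.000 in

Average conditions: CN = 56 (no AMC adjustment).
S = 1000/56 − 10 = 55/7 in ≈ 7.857 in
Initial abstraction Ia = S/5 = (55/7)/5 = 11/7 ≈ 1.571 in
P = 0.520 ≤ Ia = 1.571 in: entire storm abstracted, Q = 0.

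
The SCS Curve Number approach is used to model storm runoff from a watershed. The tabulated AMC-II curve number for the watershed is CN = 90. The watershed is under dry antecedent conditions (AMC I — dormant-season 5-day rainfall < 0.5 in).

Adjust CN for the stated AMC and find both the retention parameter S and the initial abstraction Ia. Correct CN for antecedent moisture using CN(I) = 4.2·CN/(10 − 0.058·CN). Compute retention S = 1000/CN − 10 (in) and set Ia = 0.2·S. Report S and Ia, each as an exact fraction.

Dry (AMC I): CN(I) = 4.2·90/(10 − 0.058·90) = 378/(239/50) = 18900/239 ≈ 79.079
Max retention: S = 1000/(18900/239) − 10 = 500/189 in (≈ 2.646 in)
Ia = 0.2·(500/189) = 100/189 in ≈ 0.529 in

S = 500/189 in ≈ 2.646 in; Ia = 100/189 in ≈ 0.529 in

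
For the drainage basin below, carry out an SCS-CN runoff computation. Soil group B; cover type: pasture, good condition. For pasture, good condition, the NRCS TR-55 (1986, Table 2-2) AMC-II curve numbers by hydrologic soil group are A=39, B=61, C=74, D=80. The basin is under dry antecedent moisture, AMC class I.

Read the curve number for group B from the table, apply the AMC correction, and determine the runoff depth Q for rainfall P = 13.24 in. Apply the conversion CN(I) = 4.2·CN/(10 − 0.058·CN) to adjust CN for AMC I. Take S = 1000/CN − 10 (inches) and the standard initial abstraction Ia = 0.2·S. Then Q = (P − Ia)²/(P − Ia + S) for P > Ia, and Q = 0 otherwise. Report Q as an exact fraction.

NRCS table: pasture, good condition, soil group B → CN(II) = 61
Dry (AMC I): CN(I) = 4.2·61/(10 − 0.058·61) = (1281/5)/(3231/500) = 42700/1077 ≈ 39.647
S = 1000/(42700/1077) − 10 = 6500/427 in ≈ 15.222 in
Ia = 0.2·(6500/427) = 1300/427 in ≈ 3.044 in
Excess rainfall: 13.240 − 3.044 = 10.196 in; P > Ia so Q > 0
Q: (108837/10675)² ÷ (271337/10675) = 11845492569/2896522475 in (≈ 4.090 in)

Q = 11845492569/2896522475 in ≈ 4.090 in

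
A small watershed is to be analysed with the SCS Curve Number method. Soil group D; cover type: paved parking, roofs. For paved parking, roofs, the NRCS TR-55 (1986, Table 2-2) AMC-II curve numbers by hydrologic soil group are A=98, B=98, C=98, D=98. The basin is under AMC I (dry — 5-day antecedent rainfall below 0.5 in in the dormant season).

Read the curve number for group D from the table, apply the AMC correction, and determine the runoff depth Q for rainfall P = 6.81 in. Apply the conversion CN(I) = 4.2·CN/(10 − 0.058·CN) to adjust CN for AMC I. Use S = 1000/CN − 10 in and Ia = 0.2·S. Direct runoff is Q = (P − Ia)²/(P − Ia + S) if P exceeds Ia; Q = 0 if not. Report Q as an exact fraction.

Q = 477134181001/76223072100 in ≈ 6.260 in

NRCS table: paved parking, roofs, soil group D → CN(II) = 98
Adjust CN=98 to AMC I: 4.2·98/(10 − 0.058·98) → (2058/5) ÷ (1079/250) = 102900/1079 ≈ 95.366
S = 1000/(102900/1079) − 10 = 500/1029 in ≈ 0.486 in
Initial abstraction Ia = S/5 = (500/1029)/5 = 100/1029 ≈ 0.097 in
P − Ia = 6.810 − 0.097 = 690749/102900 ≈ 6.713 in (> 0, runoff occurs)
Runoff Q = (P−Ia)²/(P−Ia+S) = (6.713)²/(6.713+0.486) = 477134181001/76223072100 ≈ 6.260 in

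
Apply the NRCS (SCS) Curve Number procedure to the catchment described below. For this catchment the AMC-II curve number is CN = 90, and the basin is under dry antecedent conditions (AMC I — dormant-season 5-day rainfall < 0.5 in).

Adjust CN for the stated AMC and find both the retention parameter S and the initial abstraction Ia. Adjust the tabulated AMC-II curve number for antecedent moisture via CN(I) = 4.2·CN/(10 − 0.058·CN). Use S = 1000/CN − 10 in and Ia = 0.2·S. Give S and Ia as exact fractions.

S = 500/189 in ≈ 2.646 in; Ia = 100/189 in ≈ 0.529 in

CN(I) from CN(II)=90: (4.2·90)/(10 − 0.058·90) = 18900/239 ≈ 79.079
Retention S: 1000/CN − 10 with CN=79.079 → S = 500/189 ≈ 2.646 in
Ia = 0.2·(500/189) = 100/189 in ≈ 0.529 in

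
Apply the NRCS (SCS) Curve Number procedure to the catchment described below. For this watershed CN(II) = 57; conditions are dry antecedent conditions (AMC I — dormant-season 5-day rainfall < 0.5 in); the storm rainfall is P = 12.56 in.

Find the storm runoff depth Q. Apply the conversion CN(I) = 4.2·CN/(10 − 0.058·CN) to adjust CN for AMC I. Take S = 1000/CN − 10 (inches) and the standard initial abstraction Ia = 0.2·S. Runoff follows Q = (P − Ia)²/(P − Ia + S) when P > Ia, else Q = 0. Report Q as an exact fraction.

Q = 36008008082/12057650325 in ≈ 2.986 in

CN(I) from CN(II)=57: (4.2·57)/(10 − 0.058·57) = 119700/3347 ≈ 35.763
Max retention: S = 1000/(119700/3347) − 10 = 21500/1197 in (≈ 17.962 in)
Ia = 0.2S: 0.2·17.962 = 3.592 in (exactly 4300/1197)
Excess rainfall: 12.560 − 3.592 = 8.968 in; P > Ia so Q > 0
Q = (268358/29925)²/((268358/29925) + 21500/1197) = (72016016164/895505625)/(805858/29925) = 36008008082/12057650325 in ≈ 2.986 in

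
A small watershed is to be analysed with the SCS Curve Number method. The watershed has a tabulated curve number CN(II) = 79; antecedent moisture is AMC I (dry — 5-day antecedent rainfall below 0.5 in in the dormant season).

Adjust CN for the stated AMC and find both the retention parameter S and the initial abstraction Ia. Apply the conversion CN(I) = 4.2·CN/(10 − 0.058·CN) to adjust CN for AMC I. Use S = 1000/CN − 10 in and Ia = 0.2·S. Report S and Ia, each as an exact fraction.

CN(I) from CN(II)=79: (4.2·79)/(10 − 0.058·79) = 7900/129 ≈ 61.240
Retention S: 1000/CN − 10 with CN=61.240 → S = 500/79 ≈ 6.329 in
Ia = 0.2S: 0.2·6.329 = 1.266 in (exactly 100/79)

S = 500/79 in ≈ 6.329 in; Ia = 100/79 in ≈ 1.266 in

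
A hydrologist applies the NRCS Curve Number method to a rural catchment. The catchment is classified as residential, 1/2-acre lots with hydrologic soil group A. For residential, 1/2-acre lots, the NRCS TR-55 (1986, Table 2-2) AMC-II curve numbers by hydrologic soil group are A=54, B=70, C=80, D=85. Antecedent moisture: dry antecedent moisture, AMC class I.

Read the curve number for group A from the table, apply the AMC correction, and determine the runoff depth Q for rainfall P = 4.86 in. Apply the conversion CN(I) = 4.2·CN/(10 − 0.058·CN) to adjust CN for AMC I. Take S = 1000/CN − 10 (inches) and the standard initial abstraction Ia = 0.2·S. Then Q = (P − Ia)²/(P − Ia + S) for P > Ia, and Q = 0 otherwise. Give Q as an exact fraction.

NRCS table: residential, 1/2-acre lots, soil group A → CN(II) = 54
Dry (AMC I): CN(I) = 4.2·54/(10 − 0.058·54) = (1134/5)/(1717/250) = 56700/1717 ≈ 33.023
Max retention: S = 1000/(56700/1717) − 10 = 11500/567 in (≈ 20.282 in)
Initial abstraction Ia = S/5 = (11500/567)/5 = 2300/567 ≈ 4.056 in
Excess rainfall: 4.860 − 4.056 = 0.804 in; P > Ia so Q > 0
Runoff Q = (P−Ia)²/(P−Ia+S) = (0.804)²/(0.804+20.282) = 518973961/16947091350 ≈ 0.031 in

Q = 518973961/16947091350 in ≈ 0.031 in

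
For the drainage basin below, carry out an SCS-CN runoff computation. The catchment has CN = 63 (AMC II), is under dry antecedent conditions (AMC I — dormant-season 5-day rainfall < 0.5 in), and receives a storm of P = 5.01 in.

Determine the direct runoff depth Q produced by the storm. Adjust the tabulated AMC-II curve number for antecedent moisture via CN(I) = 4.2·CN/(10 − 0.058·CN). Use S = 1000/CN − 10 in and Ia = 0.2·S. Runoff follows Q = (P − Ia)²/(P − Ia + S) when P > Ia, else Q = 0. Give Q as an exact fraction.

Q = 85745309329/283495482900 in ≈ 0.302 in

Adjust CN=63 to AMC I: 4.2·63/(10 − 0.058·63) → (1323/5) ÷ (3173/500) = 132300/3173 ≈ 41.696
Retention S: 1000/CN − 10 with CN=41.696 → S = 18500/1323 ≈ 13.983 in
Ia = 0.2S: 0.2·13.983 = 2.797 in (exactly 3700/1323)
Since P=5.010 > Ia=2.797: effective rainfall P−Ia = 292823/132300 in
Q: (292823/132300)² ÷ (2142823/132300) = 85745309329/283495482900 in (≈ 0.302 in)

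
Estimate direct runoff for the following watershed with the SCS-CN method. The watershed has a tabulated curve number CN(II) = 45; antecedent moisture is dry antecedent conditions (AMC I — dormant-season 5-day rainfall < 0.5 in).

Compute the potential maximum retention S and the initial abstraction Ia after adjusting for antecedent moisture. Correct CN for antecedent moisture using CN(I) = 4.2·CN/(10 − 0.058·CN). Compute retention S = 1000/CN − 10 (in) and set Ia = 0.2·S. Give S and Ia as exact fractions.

S = 5500/189 in ≈ 29.101 in; Ia = 1100/189 in ≈ 5.820 in

Adjust CN=45 to AMC I: 4.2·45/(10 − 0.058·45) → 189 ÷ (739/100) = 18900/739 ≈ 25.575
Max retention: S = 1000/(18900/739) − 10 = 5500/189 in (≈ 29.101 in)
Ia = 0.2S: 0.2·29.101 = 5.820 in (exactly 1100/189)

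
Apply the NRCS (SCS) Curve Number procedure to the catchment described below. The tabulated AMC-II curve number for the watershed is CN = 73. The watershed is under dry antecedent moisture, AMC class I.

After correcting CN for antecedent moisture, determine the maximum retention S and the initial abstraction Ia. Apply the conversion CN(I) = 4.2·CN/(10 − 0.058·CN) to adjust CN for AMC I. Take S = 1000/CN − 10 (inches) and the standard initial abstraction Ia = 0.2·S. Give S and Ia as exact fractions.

CN(I) from CN(II)=73: (4.2·73)/(10 − 0.058·73) = 51100/961 ≈ 53.174
S = 1000/(51100/961) − 10 = 4500/511 in ≈ 8.806 in
Ia = 0.2S: 0.2·8.806 = 1.761 in (exactly 900/511)

S = 4500/511 in ≈ 8.806 in; Ia = 900/511 in ≈ 1.761 in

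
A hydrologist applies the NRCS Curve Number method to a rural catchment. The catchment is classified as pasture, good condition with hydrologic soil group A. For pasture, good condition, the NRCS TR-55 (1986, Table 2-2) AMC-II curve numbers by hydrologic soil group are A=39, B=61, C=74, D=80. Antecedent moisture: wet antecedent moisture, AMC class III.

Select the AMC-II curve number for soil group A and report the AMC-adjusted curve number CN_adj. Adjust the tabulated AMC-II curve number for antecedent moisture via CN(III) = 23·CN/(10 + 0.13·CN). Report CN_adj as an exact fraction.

CN_adj = 89700/1507 ≈ 59.522

NRCS table: pasture, good condition, soil group A → CN(II) = 39
CN(III) from CN(II)=39: (23·39)/(10 + 0.13·39) = 89700/1507 ≈ 59.522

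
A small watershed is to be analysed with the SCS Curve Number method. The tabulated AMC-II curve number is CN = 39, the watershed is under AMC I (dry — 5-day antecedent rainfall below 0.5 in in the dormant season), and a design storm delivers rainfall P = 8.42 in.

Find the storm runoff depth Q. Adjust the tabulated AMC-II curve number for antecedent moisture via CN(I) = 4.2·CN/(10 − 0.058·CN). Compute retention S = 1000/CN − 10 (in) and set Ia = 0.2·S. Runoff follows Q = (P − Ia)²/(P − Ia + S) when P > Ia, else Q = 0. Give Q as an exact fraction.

Q = 1583960401/64078519050 in ≈ 0.025 in

Dry (AMC I): CN(I) = 4.2·39/(10 − 0.058·39) = (819/5)/(3869/500) = 81900/3869 ≈ 21.168
Max retention: S = 1000/(81900/3869) − 10 = 30500/819 in (≈ 37.241 in)
Ia = 0.2S: 0.2·37.241 = 7.448 in (exactly 6100/819)
Excess rainfall: 8.420 − 7.448 = 0.972 in; P > Ia so Q > 0
Q: (39799/40950)² ÷ (1564799/40950) = 1583960401/64078519050 in (≈ 0.025 in)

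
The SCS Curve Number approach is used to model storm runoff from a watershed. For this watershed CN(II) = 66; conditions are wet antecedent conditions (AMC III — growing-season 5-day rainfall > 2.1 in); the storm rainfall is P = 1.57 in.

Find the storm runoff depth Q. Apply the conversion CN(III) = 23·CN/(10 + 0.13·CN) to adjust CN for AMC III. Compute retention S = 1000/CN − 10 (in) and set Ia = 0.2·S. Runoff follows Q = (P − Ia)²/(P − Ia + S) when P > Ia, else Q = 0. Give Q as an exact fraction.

CN(III) from CN(II)=66: (23·66)/(10 + 0.13·66) = 75900/929 ≈ 81.701
S = 1000/(75900/929) − 10 = 1700/759 in ≈ 2.240 in
Initial abstraction Ia = S/5 = (1700/759)/5 = 340/759 ≈ 0.448 in
Excess rainfall: 1.570 − 0.448 = 1.122 in; P > Ia so Q > 0
Q: (85163/75900)² ÷ (255163/75900) = 7252736569/19366871700 in (≈ 0.374 in)

Q = 7252736569/19366871700 in ≈ 0.374 in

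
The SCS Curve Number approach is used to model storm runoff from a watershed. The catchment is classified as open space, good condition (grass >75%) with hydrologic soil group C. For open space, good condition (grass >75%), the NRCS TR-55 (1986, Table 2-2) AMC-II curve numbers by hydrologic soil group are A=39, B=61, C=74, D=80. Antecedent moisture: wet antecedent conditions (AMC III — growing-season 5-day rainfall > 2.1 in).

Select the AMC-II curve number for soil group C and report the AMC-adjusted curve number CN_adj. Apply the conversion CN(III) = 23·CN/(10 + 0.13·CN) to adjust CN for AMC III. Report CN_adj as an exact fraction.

NRCS table: open space, good condition (grass >75%), soil group C → CN(II) = 74
Wet (AMC III): CN(III) = 23·74/(10 + 0.13·74) = 1702/(981/50) = 85100/981 ≈ 86.748

CN_adj = 85100/981 ≈ 86.748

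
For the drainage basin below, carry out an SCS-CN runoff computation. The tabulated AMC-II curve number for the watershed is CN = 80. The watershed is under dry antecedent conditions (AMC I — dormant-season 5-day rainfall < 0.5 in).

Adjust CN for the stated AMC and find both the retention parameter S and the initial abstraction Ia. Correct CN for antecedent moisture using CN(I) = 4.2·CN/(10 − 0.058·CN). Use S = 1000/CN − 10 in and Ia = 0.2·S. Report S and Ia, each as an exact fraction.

Dry (AMC I): CN(I) = 4.2·80/(10 − 0.058·80) = 336/(134/25) = 4200/67 ≈ 62.687
S = 1000/(4200/67) − 10 = 125/21 in ≈ 5.952 in
Initial abstraction Ia = S/5 = (125/21)/5 = 25/21 ≈ 1.190 in

S = 125/21 in ≈ 5.952 in; Ia = 25/21 in ≈ 1.190 in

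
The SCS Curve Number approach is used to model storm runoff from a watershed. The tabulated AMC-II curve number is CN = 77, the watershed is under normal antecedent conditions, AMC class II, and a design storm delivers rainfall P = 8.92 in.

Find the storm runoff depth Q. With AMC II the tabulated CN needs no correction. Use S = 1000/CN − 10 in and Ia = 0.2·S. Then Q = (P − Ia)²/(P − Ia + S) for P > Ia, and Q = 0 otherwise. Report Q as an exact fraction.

Q = 256672441/41909175 in ≈ 6.124 in

CN(II) = 77; AMC II needs no correction.
S = 1000/77 − 10 = 230/77 in ≈ 2.987 in
Ia = 0.2S: 0.2·2.987 = 0.597 in (exactly 46/77)
Excess rainfall: 8.920 − 0.597 = 8.323 in; P > Ia so Q > 0
Runoff Q = (P−Ia)²/(P−Ia+S) = (8.323)²/(8.323+2.987) = 256672441/41909175 ≈ 6.124 in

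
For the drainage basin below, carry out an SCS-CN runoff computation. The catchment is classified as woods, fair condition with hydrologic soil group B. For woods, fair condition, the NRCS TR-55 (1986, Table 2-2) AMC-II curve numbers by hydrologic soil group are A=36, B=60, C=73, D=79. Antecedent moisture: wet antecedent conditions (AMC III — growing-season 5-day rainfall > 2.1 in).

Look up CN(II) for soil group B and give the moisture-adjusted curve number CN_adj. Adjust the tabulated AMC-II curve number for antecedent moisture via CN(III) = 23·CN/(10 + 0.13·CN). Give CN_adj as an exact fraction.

NRCS table: woods, fair condition, soil group B → CN(II) = 60
Wet (AMC III): CN(III) = 23·60/(10 + 0.13·60) = 1380/(89/5) = 6900/89 ≈ 77.528

CN_adj = 6900/89 ≈ 77.528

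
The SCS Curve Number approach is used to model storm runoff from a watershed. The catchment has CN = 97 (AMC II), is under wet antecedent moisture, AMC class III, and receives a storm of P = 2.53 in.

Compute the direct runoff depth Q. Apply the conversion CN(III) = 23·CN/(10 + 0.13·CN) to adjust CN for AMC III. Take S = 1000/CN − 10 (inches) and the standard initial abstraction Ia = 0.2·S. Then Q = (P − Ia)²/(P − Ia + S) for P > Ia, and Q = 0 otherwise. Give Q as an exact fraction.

Wet (AMC III): CN(III) = 23·97/(10 + 0.13·97) = 2231/(2261/100) = 223100/2261 ≈ 98.673
Retention S: 1000/CN − 10 with CN=98.673 → S = 300/2231 ≈ 0.134 in
Ia = 0.2·(300/2231) = 60/2231 in ≈ 0.027 in
Since P=2.530 > Ia=0.027: effective rainfall P−Ia = 558443/223100 in
Q: (558443/223100)² ÷ (588443/223100) = 311858584249/131281633300 in (≈ 2.375 in)

Q = 311858584249/131281633300 in ≈ 2.375 in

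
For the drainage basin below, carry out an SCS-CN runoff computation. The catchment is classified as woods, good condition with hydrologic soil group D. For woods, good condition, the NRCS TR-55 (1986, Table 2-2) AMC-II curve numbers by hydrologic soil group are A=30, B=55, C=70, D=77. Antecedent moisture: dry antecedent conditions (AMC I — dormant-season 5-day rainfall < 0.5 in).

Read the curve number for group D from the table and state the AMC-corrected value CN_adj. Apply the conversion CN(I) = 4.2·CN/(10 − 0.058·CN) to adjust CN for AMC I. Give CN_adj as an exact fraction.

CN_adj = 161700/2767 ≈ 58.439

NRCS table: woods, good condition, soil group D → CN(II) = 77
CN(I) from CN(II)=77: (4.2·77)/(10 − 0.058·77) = 161700/2767 ≈ 58.439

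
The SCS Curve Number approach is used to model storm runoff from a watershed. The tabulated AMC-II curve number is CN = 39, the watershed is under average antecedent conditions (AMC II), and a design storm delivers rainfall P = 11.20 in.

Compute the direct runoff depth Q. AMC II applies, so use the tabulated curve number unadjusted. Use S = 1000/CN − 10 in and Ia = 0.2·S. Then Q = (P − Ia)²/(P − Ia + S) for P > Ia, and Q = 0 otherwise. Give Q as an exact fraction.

Average conditions: CN = 39 (no AMC adjustment).
S = 1000/39 − 10 = 610/39 in ≈ 15.641 in
Ia = 0.2S: 0.2·15.641 = 3.128 in (exactly 122/39)
Excess rainfall: 11.200 − 3.128 = 8.072 in; P > Ia so Q > 0
Q = (1574/195)²/((1574/195) + 610/39) = (2477476/38025)/(4624/195) = 619369/225420 in ≈ 2.748 in

Q = 619369/225420 in ≈ 2.748 in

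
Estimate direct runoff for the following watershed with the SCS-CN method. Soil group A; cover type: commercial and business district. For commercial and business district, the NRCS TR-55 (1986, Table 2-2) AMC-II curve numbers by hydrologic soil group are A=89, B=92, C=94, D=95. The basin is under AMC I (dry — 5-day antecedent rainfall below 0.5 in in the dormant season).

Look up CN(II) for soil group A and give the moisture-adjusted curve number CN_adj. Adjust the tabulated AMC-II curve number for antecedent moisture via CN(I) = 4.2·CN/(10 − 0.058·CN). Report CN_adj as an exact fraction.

NRCS table: commercial and business district, soil group A → CN(II) = 89
CN(I) from CN(II)=89: (4.2·89)/(10 − 0.058·89) = 186900/2419 ≈ 77.263

CN_adj = 186900/2419 ≈ 77.263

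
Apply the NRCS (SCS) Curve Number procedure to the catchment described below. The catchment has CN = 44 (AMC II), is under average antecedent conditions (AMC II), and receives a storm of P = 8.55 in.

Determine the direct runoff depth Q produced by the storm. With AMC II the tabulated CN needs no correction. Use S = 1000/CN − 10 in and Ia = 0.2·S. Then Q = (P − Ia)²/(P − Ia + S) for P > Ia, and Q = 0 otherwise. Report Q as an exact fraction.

Q = 1745041/906620 in ≈ 1.925 in

Average conditions: CN = 44 (no AMC adjustment).
S = 1000/44 − 10 = 140/11 in ≈ 12.727 in
Initial abstraction Ia = S/5 = (140/11)/5 = 28/11 ≈ 2.545 in
Since P=8.550 > Ia=2.545: effective rainfall P−Ia = 1321/220 in
Runoff Q = (P−Ia)²/(P−Ia+S) = (6.005)²/(6.005+12.727) = 1745041/906620 ≈ 1.925 in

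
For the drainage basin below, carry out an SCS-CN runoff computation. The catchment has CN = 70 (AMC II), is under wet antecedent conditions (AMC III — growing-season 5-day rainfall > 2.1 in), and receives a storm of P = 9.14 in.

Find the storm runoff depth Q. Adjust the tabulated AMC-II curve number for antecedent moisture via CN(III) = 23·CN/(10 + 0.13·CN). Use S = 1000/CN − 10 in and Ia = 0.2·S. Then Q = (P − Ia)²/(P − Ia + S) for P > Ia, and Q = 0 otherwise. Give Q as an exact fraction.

Q = 4981112929/688894850 in ≈ 7.231 in

Adjust CN=70 to AMC III: 23·70/(10 + 0.13·70) → 1610 ÷ (191/10) = 16100/191 ≈ 84.293
Max retention: S = 1000/(16100/191) − 10 = 300/161 in (≈ 1.863 in)
Ia = 0.2S: 0.2·1.863 = 0.373 in (exactly 60/161)
P − Ia = 9.140 − 0.373 = 70577/8050 ≈ 8.767 in (> 0, runoff occurs)
Runoff Q = (P−Ia)²/(P−Ia+S) = (8.767)²/(8.767+1.863) = 4981112929/688894850 ≈ 7.231 in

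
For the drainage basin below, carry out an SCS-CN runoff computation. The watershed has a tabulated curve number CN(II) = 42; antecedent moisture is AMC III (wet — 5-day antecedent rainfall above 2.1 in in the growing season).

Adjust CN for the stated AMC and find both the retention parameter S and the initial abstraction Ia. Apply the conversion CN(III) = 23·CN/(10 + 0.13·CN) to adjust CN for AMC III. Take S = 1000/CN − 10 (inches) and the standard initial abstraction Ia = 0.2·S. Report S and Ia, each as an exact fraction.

S = 2900/483 in ≈ 6.004 in; Ia = 580/483 in ≈ 1.201 in

CN(III) from CN(II)=42: (23·42)/(10 + 0.13·42) = 48300/773 ≈ 62.484
Retention S: 1000/CN − 10 with CN=62.484 → S = 2900/483 ≈ 6.004 in
Ia = 0.2S: 0.2·6.004 = 1.201 in (exactly 580/483)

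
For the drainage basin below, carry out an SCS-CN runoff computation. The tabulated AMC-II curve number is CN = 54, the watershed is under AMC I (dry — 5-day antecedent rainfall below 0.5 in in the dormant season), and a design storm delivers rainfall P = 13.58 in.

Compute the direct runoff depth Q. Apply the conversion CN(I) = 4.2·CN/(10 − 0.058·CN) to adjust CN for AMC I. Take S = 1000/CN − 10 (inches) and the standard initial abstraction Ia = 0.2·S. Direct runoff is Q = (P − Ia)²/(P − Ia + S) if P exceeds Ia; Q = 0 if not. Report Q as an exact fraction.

Q = 72896220049/23955551550 in ≈ 3.043 in

Adjust CN=54 to AMC I: 4.2·54/(10 − 0.058·54) → (1134/5) ÷ (1717/250) = 56700/1717 ≈ 33.023
Max retention: S = 1000/(56700/1717) − 10 = 11500/567 in (≈ 20.282 in)
Ia = 0.2S: 0.2·20.282 = 4.056 in (exactly 2300/567)
Excess rainfall: 13.580 − 4.056 = 9.524 in; P > Ia so Q > 0
Q: (269993/28350)² ÷ (844993/28350) = 72896220049/23955551550 in (≈ 3.043 in)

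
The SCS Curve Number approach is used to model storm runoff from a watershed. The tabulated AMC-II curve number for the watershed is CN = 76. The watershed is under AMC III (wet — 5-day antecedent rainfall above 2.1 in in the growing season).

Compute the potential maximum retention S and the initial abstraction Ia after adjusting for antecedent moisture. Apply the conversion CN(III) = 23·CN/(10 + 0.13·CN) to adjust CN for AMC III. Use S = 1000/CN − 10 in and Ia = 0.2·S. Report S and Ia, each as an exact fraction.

Adjust CN=76 to AMC III: 23·76/(10 + 0.13·76) → 1748 ÷ (497/25) = 43700/497 ≈ 87.928
S = 1000/(43700/497) − 10 = 600/437 in ≈ 1.373 in
Ia = 0.2S: 0.2·1.373 = 0.275 in (exactly 120/437)

S = 600/437 in ≈ 1.373 in; Ia = 120/437 in ≈ 0.275 in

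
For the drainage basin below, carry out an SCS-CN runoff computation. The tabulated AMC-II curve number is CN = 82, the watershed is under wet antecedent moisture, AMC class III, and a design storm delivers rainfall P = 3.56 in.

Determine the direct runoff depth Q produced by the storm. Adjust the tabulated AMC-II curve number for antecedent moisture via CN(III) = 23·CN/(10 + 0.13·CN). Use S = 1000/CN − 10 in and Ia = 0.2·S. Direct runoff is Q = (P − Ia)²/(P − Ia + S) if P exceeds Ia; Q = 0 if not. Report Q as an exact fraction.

Adjust CN=82 to AMC III: 23·82/(10 + 0.13·82) → 1886 ÷ (1033/50) = 94300/1033 ≈ 91.288
S = 1000/(94300/1033) − 10 = 900/943 in ≈ 0.954 in
Initial abstraction Ia = S/5 = (900/943)/5 = 180/943 ≈ 0.191 in
Since P=3.560 > Ia=0.191: effective rainfall P−Ia = 79427/23575 in
Q = (79427/23575)²/((79427/23575) + 900/943) = (6308648329/555780625)/(101927/23575) = 6308648329/2402929025 in ≈ 2.625 in

Q = 6308648329/2402929025 in ≈ 2.625 in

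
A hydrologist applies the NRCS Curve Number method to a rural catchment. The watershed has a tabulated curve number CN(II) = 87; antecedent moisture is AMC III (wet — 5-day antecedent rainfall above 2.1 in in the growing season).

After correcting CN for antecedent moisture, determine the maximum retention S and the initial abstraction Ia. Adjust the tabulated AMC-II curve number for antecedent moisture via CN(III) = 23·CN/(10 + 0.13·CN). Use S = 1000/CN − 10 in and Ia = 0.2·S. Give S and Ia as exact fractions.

S = 1300/2001 in ≈ 0.650 in; Ia = 260/2001 in ≈ 0.130 in

CN(III) from CN(II)=87: (23·87)/(10 + 0.13·87) = 200100/2131 ≈ 93.900
Retention S: 1000/CN − 10 with CN=93.900 → S = 1300/2001 ≈ 0.650 in
Ia = 0.2S: 0.2·0.650 = 0.130 in (exactly 260/2001)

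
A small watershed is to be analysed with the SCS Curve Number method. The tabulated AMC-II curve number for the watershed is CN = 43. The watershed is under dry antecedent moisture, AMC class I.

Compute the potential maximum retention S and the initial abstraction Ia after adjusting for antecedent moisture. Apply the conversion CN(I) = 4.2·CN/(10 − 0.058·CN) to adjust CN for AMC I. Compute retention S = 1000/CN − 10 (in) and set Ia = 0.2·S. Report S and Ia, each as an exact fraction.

Adjust CN=43 to AMC I: 4.2·43/(10 − 0.058·43) → (903/5) ÷ (3753/500) = 30100/1251 ≈ 24.061
Retention S: 1000/CN − 10 with CN=24.061 → S = 9500/301 ≈ 31.561 in
Ia = 0.2S: 0.2·31.561 = 6.312 in (exactly 1900/301)

S = 9500/301 in ≈ 31.561 in; Ia = 1900/301 in ≈ 6.312 in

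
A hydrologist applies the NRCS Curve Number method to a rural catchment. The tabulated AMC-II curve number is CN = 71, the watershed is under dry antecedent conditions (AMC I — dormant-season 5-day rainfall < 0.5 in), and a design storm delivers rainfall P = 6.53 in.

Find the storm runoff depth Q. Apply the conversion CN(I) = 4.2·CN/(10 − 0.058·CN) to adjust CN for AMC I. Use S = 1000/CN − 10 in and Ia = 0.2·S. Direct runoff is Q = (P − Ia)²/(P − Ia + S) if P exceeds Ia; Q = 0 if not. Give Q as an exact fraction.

Q = 467340406129/318123189300 in ≈ 1.469 in

Dry (AMC I): CN(I) = 4.2·71/(10 − 0.058·71) = (1491/5)/(2941/500) = 149100/2941 ≈ 50.697
S = 1000/(149100/2941) − 10 = 14500/1491 in ≈ 9.725 in
Initial abstraction Ia = S/5 = (14500/1491)/5 = 2900/1491 ≈ 1.945 in
P − Ia = 6.530 − 1.945 = 683623/149100 ≈ 4.585 in (> 0, runoff occurs)
Q = (683623/149100)²/((683623/149100) + 14500/1491) = (467340406129/22230810000)/(2133623/149100) = 467340406129/318123189300 in ≈ 1.469 in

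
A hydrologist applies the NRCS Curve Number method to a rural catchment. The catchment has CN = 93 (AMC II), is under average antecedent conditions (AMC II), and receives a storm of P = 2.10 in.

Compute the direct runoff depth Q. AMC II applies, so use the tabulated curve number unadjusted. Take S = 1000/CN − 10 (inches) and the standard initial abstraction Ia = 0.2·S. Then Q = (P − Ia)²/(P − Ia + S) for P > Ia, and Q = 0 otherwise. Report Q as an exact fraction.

Q = 469567/333870 in ≈ 1.406 in

AMC II — tabulated CN = 93 applies directly.
Max retention: S = 1000/93 − 10 = 70/93 in (≈ 0.753 in)
Ia = 0.2·(70/93) = 14/93 in ≈ 0.151 in
Since P=2.100 > Ia=0.151: effective rainfall P−Ia = 1813/930 in
Q: (1813/930)² ÷ (2513/930) = 469567/333870 in (≈ 1.406 in)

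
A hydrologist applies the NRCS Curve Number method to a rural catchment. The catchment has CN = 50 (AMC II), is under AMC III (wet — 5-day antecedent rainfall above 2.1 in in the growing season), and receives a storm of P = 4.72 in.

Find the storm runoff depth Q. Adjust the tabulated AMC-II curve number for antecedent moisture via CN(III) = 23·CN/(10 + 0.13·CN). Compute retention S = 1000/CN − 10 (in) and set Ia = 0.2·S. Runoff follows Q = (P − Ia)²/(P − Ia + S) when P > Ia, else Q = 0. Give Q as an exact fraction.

Adjust CN=50 to AMC III: 23·50/(10 + 0.13·50) → 1150 ÷ (33/2) = 2300/33 ≈ 69.697
S = 1000/(2300/33) − 10 = 100/23 in ≈ 4.348 in
Initial abstraction Ia = S/5 = (100/23)/5 = 20/23 ≈ 0.870 in
Excess rainfall: 4.720 − 0.870 = 3.850 in; P > Ia so Q > 0
Q = (2214/575)²/((2214/575) + 100/23) = (4901796/330625)/(4714/575) = 2450898/1355275 in ≈ 1.808 in

Q = 2450898/1355275 in ≈ 1.808 in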